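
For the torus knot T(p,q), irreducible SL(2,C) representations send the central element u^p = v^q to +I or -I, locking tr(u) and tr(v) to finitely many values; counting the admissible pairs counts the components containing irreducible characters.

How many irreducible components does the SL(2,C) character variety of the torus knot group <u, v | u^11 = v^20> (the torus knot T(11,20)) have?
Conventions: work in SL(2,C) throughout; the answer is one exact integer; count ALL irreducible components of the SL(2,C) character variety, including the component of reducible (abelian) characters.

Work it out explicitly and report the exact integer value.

96

In the torus knot group T(11,20), u^11 = v^20 is central, so an irreducible representation sends it to +I or -I (Schur).
On an irreducible component, tr(u) is locked at 2*cos(pi*alpha/11) for some alpha in 1..10, and tr(v) at 2*cos(pi*beta/20) for some beta in 1..19.
u^11 = (-1)^alpha I and v^20 = (-1)^beta I must agree, so alpha and beta have equal parity.
count pairs: odd alpha (5 choices) x odd beta (10), plus even alpha (5) x even beta (9): 5*10 + 5*9 = 95.
components with irreducible characters: 95; plus the single component of reducible (abelian) characters: total 96.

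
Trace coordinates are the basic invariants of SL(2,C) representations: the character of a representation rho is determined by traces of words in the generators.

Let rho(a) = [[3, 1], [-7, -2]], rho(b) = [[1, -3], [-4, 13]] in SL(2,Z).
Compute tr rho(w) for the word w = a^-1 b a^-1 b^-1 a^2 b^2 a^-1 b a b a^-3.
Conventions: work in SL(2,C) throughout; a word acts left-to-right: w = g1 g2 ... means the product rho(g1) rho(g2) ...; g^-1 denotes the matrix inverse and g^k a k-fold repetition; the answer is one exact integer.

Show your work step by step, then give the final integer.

10415314

rho(a^-1) = [[-2, -1], [7, 3]]
... * rho(b) = [[1, -3], [-4, 13]]  ->  [[2, -7], [-5, 18]]
... * rho(a^-1) = [[-2, -1], [7, 3]]  ->  [[-53, -23], [136, 59]]
... * rho(b^-1) = [[13, 3], [4, 1]]  ->  [[-781, -182], [2004, 467]]
... * rho(a) = [[3, 1], [-7, -2]]  ->  [[-1069, -417], [2743, 1070]]
... * rho(a) = [[3, 1], [-7, -2]]  ->  [[-288, -235], [739, 603]]
... * rho(b) = [[1, -3], [-4, 13]]  ->  [[652, -2191], [-1673, 5622]]
... * rho(b) = [[1, -3], [-4, 13]]  ->  [[9416, -30439], [-24161, 78105]]
... * rho(a^-1) = [[-2, -1], [7, 3]]  ->  [[-231905, -100733], [595057, 258476]]
... * rho(b) = [[1, -3], [-4, 13]]  ->  [[171027, -613814], [-438847, 1575017]]
... * rho(a) = [[3, 1], [-7, -2]]  ->  [[4809779, 1398655], [-12341660, -3588881]]
... * rho(b) = [[1, -3], [-4, 13]]  ->  [[-784841, 3753178], [2013864, -9630473]]
... * rho(a^-1) = [[-2, -1], [7, 3]]  ->  [[27841928, 12044375], [-71441039, -30905283]]
... * rho(a^-1) = [[-2, -1], [7, 3]]  ->  [[28626769, 8291197], [-73454903, -21274810]]
... * rho(a^-1) = [[-2, -1], [7, 3]]  ->  [[784841, -3753178], [-2013864, 9630473]]
tr = 784841 + 9630473 = 10415314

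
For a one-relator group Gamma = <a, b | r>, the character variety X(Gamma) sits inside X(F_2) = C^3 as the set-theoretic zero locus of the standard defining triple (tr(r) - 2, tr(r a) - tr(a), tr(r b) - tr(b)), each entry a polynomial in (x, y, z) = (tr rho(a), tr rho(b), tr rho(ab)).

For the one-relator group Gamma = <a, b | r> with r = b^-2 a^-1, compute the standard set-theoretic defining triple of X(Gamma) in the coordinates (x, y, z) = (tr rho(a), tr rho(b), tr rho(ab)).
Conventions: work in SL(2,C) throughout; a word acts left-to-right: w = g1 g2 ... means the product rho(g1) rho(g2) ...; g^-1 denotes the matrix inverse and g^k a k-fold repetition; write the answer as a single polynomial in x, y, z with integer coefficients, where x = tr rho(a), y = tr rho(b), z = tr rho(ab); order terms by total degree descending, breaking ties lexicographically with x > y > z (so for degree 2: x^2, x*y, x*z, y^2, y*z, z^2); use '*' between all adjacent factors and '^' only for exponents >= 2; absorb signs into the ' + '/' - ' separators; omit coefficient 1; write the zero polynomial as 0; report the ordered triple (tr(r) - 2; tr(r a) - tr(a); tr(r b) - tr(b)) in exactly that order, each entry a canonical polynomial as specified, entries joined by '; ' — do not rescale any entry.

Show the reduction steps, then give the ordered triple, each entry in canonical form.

y*z - x - 2; y^2 - x - 2; -y + z

tr(a^-1) = tr(a) = x
tr(a^-1 b) = tr(b)*tr(a) - tr(b a) = x*y - z
next, tr(a^-1 b^-1) = tr(a^-1)*tr(b) - tr(a^-1 b) = z
next, tr(b^-2 a^-1) = tr(a^-1 b^-1)*tr(b) - tr(a^-1) = y*z - x
next, tr(b^-2) = tr(b^-1)*tr(b) - tr(1)  (eliminate b^-1) = y^2 - 2
assemble the triple (tr(r) - 2; tr(r a) - x; tr(r b) - y)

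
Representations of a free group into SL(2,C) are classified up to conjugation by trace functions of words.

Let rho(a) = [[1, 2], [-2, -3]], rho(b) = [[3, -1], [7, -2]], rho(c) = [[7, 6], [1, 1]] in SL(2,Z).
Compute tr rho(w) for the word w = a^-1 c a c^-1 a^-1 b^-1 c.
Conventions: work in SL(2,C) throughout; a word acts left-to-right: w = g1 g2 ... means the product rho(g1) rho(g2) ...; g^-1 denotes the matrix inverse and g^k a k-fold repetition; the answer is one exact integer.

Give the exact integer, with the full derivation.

276

rho(a^-1) = [[-3, -2], [2, 1]]
... * rho(c) = [[7, 6], [1, 1]]  ->  [[-23, -20], [15, 13]]
... * rho(a) = [[1, 2], [-2, -3]]  ->  [[17, 14], [-11, -9]]
... * rho(c^-1) = [[1, -6], [-1, 7]]  ->  [[3, -4], [-2, 3]]
... * rho(a^-1) = [[-3, -2], [2, 1]]  ->  [[-17, -10], [12, 7]]
... * rho(b^-1) = [[-2, 1], [-7, 3]]  ->  [[104, -47], [-73, 33]]
... * rho(c) = [[7, 6], [1, 1]]  ->  [[681, 577], [-478, -405]]
tr = 681 + -405 = 276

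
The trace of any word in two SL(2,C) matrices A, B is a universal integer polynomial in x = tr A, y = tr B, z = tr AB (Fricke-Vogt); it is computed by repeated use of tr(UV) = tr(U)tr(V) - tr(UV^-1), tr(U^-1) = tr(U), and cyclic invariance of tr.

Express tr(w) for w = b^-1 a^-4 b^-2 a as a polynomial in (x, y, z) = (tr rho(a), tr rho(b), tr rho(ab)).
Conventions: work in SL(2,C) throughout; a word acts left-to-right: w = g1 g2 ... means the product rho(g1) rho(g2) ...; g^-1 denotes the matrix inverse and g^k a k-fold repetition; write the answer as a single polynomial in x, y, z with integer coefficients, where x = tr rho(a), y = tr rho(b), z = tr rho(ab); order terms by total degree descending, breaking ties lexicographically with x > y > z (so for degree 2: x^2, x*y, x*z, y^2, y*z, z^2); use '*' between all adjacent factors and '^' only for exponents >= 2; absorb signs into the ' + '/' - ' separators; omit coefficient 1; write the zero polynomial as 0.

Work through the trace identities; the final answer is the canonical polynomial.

tr(b^-1 a) = tr(a) * tr(b) - tr(a b)  (eliminate b^-1) = x*y - z
tr(b^-1 a b^-1) = tr(b^-1 a) * tr(b) - tr(b^-1 a b)  (eliminate b^-1) = x*y^2 - y*z - x
tr(a^2) = tr(a) * tr(a) - tr(1)  (reduce the a square) = x^2 - 2
tr(a^2 b) = tr(a) * tr(b a) - tr(b)  (reduce the a square) = x*z - y
tr(a b^-1 a) = tr(a^2) * tr(b) - tr(a^2 b)  (eliminate b^-1) = x^2*y - x*z - y
tr(a b a b) = tr(a b) * tr(a b) - tr(1)  (split on a) = z^2 - 2
tr(a b^-1 a b) = tr(a b a) * tr(b) - tr(a b a b)  (eliminate b^-1) = x*y*z - y^2 - z^2 + 2
tr(b^-1 a b^-1 a) = tr(a b^-1 a) * tr(b) - tr(a b^-1 a b)  (eliminate b^-1) = x^2*y^2 - 2*x*y*z + z^2 - 2
tr(a^-1 b^-1 a b^-1) = tr(b^-1 a b^-1) * tr(a) - tr(b^-1 a b^-1 a)  (eliminate a^-1) = x*y*z - x^2 - z^2 + 2
tr(b^-1 a b^-1 a^-2) = tr(a^-1 b^-1 a b^-1) * tr(a) - tr(a^-1 b^-1 a b^-1 a)  (eliminate a^-1) = x^2*y*z - x^3 - x*y^2 - x*z^2 + y*z + 3*x
tr(b^-2 a b^-1 a^-2) = tr(b^-1 a b^-1 a^-2) * tr(b) - tr(b^-1 a b^-1 a^-2 b)  (eliminate b^-1) = x^2*y^2*z - x^3*y - x*y^3 - x*y*z^2 + y^2*z + 3*x*y - z
tr(b^-2 a b^-1) = tr(b^-1 a b^-1) * tr(b) - tr(b^-1 a)  (eliminate b^-1) = x*y^3 - y^2*z - 2*x*y + z
tr(a b^-2 a) = tr(a^2 b^-1) * tr(b) - tr(a^2)  (eliminate b^-1) = x^2*y^2 - x*y*z - x^2 - y^2 + 2
tr(a b^-2 a b) = tr(b^-1 a b a) * tr(b) - tr(b^-1 a b a b)  (eliminate b^-1) = x*y^2*z - y^3 - y*z^2 - x*z + 3*y
tr(b^-2 a b^-1 a) = tr(a b^-2 a) * tr(b) - tr(a b^-2 a b)  (eliminate b^-1) = x^2*y^3 - 2*x*y^2*z - x^2*y + y*z^2 + x*z - y
tr(b^-2 a b^-1 a^-1) = tr(b^-2 a b^-1) * tr(a) - tr(b^-2 a b^-1 a)  (eliminate a^-1) = x*y^2*z - x^2*y - y*z^2 + y
tr(a^-2 b^-2 a b^-1 a^-1) = tr(b^-2 a b^-1 a^-2) * tr(a) - tr(b^-2 a b^-1 a^-1)  (eliminate a^-1) = x^3*y^2*z - x^4*y - x^2*y^3 - x^2*y*z^2 + 4*x^2*y + y*z^2 - x*z - y
tr(b^-1 a^-4 b^-2 a) = tr(a^-2 b^-2 a b^-1 a^-1) * tr(a) - tr(a^-2 b^-2 a b^-1)  (eliminate a^-1) = x^4*y^2*z - x^5*y - x^3*y^3 - x^3*y*z^2 - x^2*y^2*z + 5*x^3*y + x*y^3 + 2*x*y*z^2 - x^2*z - y^2*z - 4*x*y + z

x^4*y^2*z - x^5*y - x^3*y^3 - x^3*y*z^2 - x^2*y^2*z + 5*x^3*y + x*y^3 + 2*x*y*z^2 - x^2*z - y^2*z - 4*x*y + z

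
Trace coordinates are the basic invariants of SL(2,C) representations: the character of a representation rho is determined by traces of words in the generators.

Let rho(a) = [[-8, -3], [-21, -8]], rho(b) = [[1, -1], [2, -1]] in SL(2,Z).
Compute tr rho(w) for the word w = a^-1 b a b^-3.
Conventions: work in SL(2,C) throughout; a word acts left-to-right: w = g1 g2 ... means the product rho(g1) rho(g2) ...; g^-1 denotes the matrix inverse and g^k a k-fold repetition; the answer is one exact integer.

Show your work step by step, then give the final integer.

rho(a^-1) = [[-8, 3], [21, -8]]
... * rho(b) = [[1, -1], [2, -1]]  ->  [[-2, 5], [5, -13]]
... * rho(a) = [[-8, -3], [-21, -8]]  ->  [[-89, -34], [233, 89]]
... * rho(b^-1) = [[-1, 1], [-2, 1]]  ->  [[157, -123], [-411, 322]]
... * rho(b^-1) = [[-1, 1], [-2, 1]]  ->  [[89, 34], [-233, -89]]
... * rho(b^-1) = [[-1, 1], [-2, 1]]  ->  [[-157, 123], [411, -322]]
tr = -157 + -322 = -479

-479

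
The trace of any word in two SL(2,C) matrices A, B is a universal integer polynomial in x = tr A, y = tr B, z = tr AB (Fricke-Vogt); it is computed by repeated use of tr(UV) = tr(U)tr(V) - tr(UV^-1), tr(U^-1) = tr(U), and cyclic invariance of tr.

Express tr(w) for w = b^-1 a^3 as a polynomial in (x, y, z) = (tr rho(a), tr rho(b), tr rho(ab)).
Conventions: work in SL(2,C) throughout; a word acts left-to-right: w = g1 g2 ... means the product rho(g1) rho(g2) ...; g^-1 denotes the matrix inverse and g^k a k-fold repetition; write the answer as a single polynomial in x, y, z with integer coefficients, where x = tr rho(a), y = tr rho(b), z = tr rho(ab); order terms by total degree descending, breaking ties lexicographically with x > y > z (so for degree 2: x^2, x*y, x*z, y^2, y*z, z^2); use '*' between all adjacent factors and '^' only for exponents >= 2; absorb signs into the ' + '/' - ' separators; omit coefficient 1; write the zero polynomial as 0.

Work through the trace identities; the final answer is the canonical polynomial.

x^3*y - x^2*z - 2*x*y + z

trace(a^2) = trace(a) * trace(a) - trace(1) = x^2 - 2
trace(a^3) = trace(a) * trace(a^2) - trace(a) = x^3 - 3*x
trace(a b a) = trace(a) * trace(b a) - trace(b) = x*z - y
and trace(a^3 b) = trace(a) * trace(a b a) - trace(a b) = x^2*z - x*y - z
and trace(b^-1 a^3) = trace(a^3) * trace(b) - trace(a^3 b) = x^3*y - x^2*z - 2*x*y + z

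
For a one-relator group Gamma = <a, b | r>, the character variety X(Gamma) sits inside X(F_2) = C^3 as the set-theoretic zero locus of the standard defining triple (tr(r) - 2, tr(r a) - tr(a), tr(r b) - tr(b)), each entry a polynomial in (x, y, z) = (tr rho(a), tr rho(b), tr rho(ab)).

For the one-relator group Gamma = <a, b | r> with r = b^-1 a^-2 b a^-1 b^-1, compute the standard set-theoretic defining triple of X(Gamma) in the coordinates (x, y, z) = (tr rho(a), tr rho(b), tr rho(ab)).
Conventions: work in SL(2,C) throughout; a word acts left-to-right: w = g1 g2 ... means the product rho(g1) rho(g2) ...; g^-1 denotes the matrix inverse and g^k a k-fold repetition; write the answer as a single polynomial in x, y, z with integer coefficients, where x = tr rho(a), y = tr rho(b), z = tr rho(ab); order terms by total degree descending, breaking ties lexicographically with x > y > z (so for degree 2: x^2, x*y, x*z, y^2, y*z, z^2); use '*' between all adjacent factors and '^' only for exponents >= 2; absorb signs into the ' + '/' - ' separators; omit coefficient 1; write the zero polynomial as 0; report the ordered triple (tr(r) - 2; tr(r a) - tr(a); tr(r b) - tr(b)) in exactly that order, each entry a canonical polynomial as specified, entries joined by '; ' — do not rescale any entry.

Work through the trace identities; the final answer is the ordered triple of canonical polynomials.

x^2*y^2*z - x^3*y - x*y^3 - x*y*z^2 + x^2*z + 3*x*y - z - 2; x^3*y^2*z - x^4*y - x^2*y^3 - 2*x^2*y*z^2 + x^3*z + x*y^2*z + x*z^3 + 4*x^2*y - 3*x*z - x - y; x^2*y*z - x*y^2 - x*z^2 + x - y

use: trace(b^-1) = trace(b) = y
use: trace(b^-1 a) = trace(a) trace(b) - trace(a b) = x*y - z
trace(b^-1 a^-1) = trace(b^-1) trace(a) - trace(b^-1 a) = z
trace(b^-1 a^-2) = trace(b^-1 a^-1) trace(a) - trace(b^-1) = x*z - y
apply: trace(a b a b) = trace(a b) trace(a b) - trace(1)   [split at repeated a] = z^2 - 2
use: trace(b^-1 a b a) = trace(a b a) trace(b) - trace(a b a b) = x*y*z - y^2 - z^2 + 2
trace(b a b^-2 a) = trace(b^-1 a b a) trace(b) - trace(b^-1 a b a b) = x*y^2*z - y^3 - y*z^2 - x*z + 3*y
apply: trace(b a b^-2 a^-1) = trace(b a b^-2) trace(a) - trace(b a b^-2 a) = -x*y^2*z + x^2*y + y^3 + y*z^2 - 3*y
use: trace(b^-2 a^-2 b a) = trace(b a b^-2 a^-1) trace(a) - trace(b a b^-2) = -x^2*y^2*z + x^3*y + x*y^3 + x*y*z^2 - 4*x*y + z
apply: trace(b^-1 a^-2 b a^-1 b^-1) = trace(b^-2 a^-2 b) trace(a) - trace(b^-2 a^-2 b a) = x^2*y^2*z - x^3*y - x*y^3 - x*y*z^2 + x^2*z + 3*x*y - z
trace(a^2) = trace(a) trace(a) - trace(1) = x^2 - 2
trace(a b^2 a) = trace(b) trace(a^2 b) - trace(a^2) = x*y*z - x^2 - y^2 + 2
trace(a b^2 a b) = trace(b) trace(a b a b) - trace(a b a) = y*z^2 - x*z - y
trace(b a b^-1 a b) = trace(a b^2 a) trace(b) - trace(a b^2 a b) = x*y^2*z - x^2*y - y^3 - y*z^2 + x*z + 3*y
apply: trace(b a b) = trace(b) trace(a b) - trace(a) = y*z - x
trace(a b a b a) = trace(a) trace(b a b a) - trace(b a b) = x*z^2 - y*z - x
apply: trace(a b a b a b) = trace(a b a b) trace(a b) - trace(b a)   [split at repeated a] = z^3 - 3*z
trace(b a b^-1 a b a) = trace(a b a b a) trace(b) - trace(a b a b a b) = x*y*z^2 - y^2*z - z^3 - x*y + 3*z
use: trace(b a^-1 b a b^-1 a) = trace(b a b^-1 a b) trace(a) - trace(b a b^-1 a b a) = x^2*y^2*z - x^3*y - x*y^3 - 2*x*y*z^2 + x^2*z + y^2*z + z^3 + 4*x*y - 3*z
use: trace(a b^-1 a^-1 b a^-1 b) = trace(b a^-1 b a b^-1) trace(a) - trace(b a^-1 b a b^-1 a) = -x^2*y^2*z + x^3*y + x*y^3 + 2*x*y*z^2 - x^2*z - y^2*z - z^3 - 3*x*y + 3*z
use: trace(b a^-1 b^-1 a b^-1 a^-1) = trace(a b^-1 a^-1 b a^-1) trace(b) - trace(a b^-1 a^-1 b a^-1 b) = x^2*y^2*z - x^3*y - x*y^3 - 2*x*y*z^2 + x^2*z + y^2*z + z^3 + 4*x*y - 3*z
trace(b^-1 a^-2 b a^-1 b^-1 a) = trace(b a^-1 b^-1 a b^-1 a^-1) trace(a) - trace(b a^-1 b^-1 a b^-1) = x^3*y^2*z - x^4*y - x^2*y^3 - 2*x^2*y*z^2 + x^3*z + x*y^2*z + x*z^3 + 4*x^2*y - 3*x*z - y
apply: trace(b a b^-1 a^-1) = trace(b a b^-1) trace(a) - trace(b a b^-1 a) = -x*y*z + x^2 + y^2 + z^2 - 2
apply: trace(b^-1 a^-2 b a) = trace(b a b^-1 a^-1) trace(a) - trace(b a b^-1) = -x^2*y*z + x^3 + x*y^2 + x*z^2 - 3*x
use: trace(b^-1 a^-2 b a^-1) = trace(b^-1 a^-2 b) trace(a) - trace(b^-1 a^-2 b a) = x^2*y*z - x*y^2 - x*z^2 + x
assemble the triple (trace(r) - 2; trace(r a) - x; trace(r b) - y)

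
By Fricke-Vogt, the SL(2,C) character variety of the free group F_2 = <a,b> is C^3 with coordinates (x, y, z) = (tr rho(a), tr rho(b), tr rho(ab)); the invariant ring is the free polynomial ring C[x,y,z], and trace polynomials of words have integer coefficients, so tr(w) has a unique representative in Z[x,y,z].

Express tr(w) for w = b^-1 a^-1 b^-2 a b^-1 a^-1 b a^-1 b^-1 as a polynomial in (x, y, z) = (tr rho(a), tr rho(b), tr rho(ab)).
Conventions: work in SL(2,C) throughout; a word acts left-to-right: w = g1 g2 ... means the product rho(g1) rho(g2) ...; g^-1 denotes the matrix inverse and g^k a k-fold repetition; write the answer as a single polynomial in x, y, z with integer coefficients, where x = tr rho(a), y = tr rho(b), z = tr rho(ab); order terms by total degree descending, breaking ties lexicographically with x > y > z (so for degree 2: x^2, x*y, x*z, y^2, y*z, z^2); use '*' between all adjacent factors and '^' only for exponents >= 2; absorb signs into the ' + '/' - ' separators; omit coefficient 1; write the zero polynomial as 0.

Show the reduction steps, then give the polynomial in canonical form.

x^2*y^4*z^2 - 2*x^3*y^3*z - x*y^5*z - 2*x*y^3*z^3 + x^4*y^2 + x^2*y^4 + 3*x^2*y^2*z^2 + y^4*z^2 + y^2*z^4 - x^3*y*z + 3*x*y^3*z - x*y*z^3 - 4*x^2*y^2 - 3*y^2*z^2 + 3*x*y*z - y^2 - z^2 + 2

and tr(a^-1) = tr(a) = x
next, tr(a^-2) = tr(a^-1) * tr(a) - tr(1)  (eliminate a^-1) = x^2 - 2
and tr(a^-1 b) = tr(b) * tr(a) - tr(b a)  (eliminate a^-1) = x*y - z
tr(a^-2 b) = tr(a^-1 b) * tr(a) - tr(a^-1 b a)  (eliminate a^-1) = x^2*y - x*z - y
tr(a^-1 b^-1 a^-1) = tr(a^-2) * tr(b) - tr(a^-2 b)  (eliminate b^-1) = x*z - y
and tr(b^2) = tr(b) * tr(b) - tr(1)  (reduce the b square) = y^2 - 2
tr(b^2 a) = tr(b) * tr(a b) - tr(a)  (reduce the b square) = y*z - x
tr(b a^-1 b) = tr(b^2) * tr(a) - tr(b^2 a)  (eliminate a^-1) = x*y^2 - y*z - x
tr(b a b a) = tr(b a) * tr(b a) - tr(1)  (split on b) = z^2 - 2
and tr(b a^-1 b a) = tr(b a b) * tr(a) - tr(b a b a)  (eliminate a^-1) = x*y*z - x^2 - z^2 + 2
next, tr(a^-1 b a^-1 b) = tr(b a^-1 b) * tr(a) - tr(b a^-1 b a)  (eliminate a^-1) = x^2*y^2 - 2*x*y*z + z^2 - 2
tr(a^-1 b^-1 a^-1 b) = tr(a^-1 b a^-1) * tr(b) - tr(a^-1 b a^-1 b)  (eliminate b^-1) = x*y*z - y^2 - z^2 + 2
next, tr(a^-1 b^-1 a^-1 b^-1) = tr(a^-1 b^-1 a^-1) * tr(b) - tr(a^-1 b^-1 a^-1 b)  (eliminate b^-1) = z^2 - 2
tr(a^-1 b^-2 a^-1 b^-1) = tr(a^-1 b^-1 a^-1 b^-1) * tr(b) - tr(a^-1 b^-1 a^-1)  (eliminate b^-1) = y*z^2 - x*z - y
tr(a b a b a) = tr(a) * tr(b a b a) - tr(b a b)  (reduce the a square) = x*z^2 - y*z - x
tr(a b a b a b) = tr(a b) * tr(a b a b) - tr(a^-1 b^-1)  (split on a) = z^3 - 3*z
and tr(b a b a b^-1 a) = tr(a b a b a) * tr(b) - tr(a b a b a b)  (eliminate b^-1) = x*y*z^2 - y^2*z - z^3 - x*y + 3*z
next, tr(a b a b^-1 a^-1 b) = tr(b a b a b^-1) * tr(a) - tr(b a b a b^-1 a)  (eliminate a^-1) = -x*y*z^2 + x^2*z + y^2*z + z^3 - 3*z
next, tr(b^-1 a b a b^-1 a^-1) = tr(a b a b^-1 a^-1) * tr(b) - tr(a b a b^-1 a^-1 b)  (eliminate b^-1) = x*y*z^2 - x^2*z - y^2*z - z^3 + x*y + 3*z
and tr(b^-1 a^-1 b^-2 a b a) = tr(b^-1 a b a b^-1 a^-1) * tr(b) - tr(b^-1 a b a b^-1 a^-1 b)  (eliminate b^-1) = x*y^2*z^2 - x^2*y*z - y^3*z - y*z^3 + x*y^2 + 3*y*z - x
tr(b^-1 a^-1 b^-2 a b a^-1) = tr(b^-1 a^-1 b^-2 a b) * tr(a) - tr(b^-1 a^-1 b^-2 a b a)  (eliminate a^-1) = -x*y^2*z^2 + x^2*y*z + y^3*z + y*z^3 - 3*y*z - x
and tr(a b^2 a) = tr(b) * tr(a^2 b) - tr(a^2)  (reduce the b square) = x*y*z - x^2 - y^2 + 2
tr(a b a^2) = tr(a) * tr(b a^2) - tr(b a)  (reduce the a square) = x^2*z - x*y - z
next, tr(a b^2 a b a) = tr(b) * tr(a b a^2 b) - tr(a b a^2)  (reduce the b square) = x*y*z^2 - x^2*z - y^2*z + z
tr(a b^2 a b a b) = tr(b) * tr(a b a b a b) - tr(a b a b a)  (reduce the b square) = y*z^3 - x*z^2 - 2*y*z + x
tr(b^-1 a b^2 a b a) = tr(a b^2 a b a) * tr(b) - tr(a b^2 a b a b)  (eliminate b^-1) = x*y^2*z^2 - x^2*y*z - y^3*z - y*z^3 + x*z^2 + 3*y*z - x
tr(a^-1 b^-1 a b^2 a b) = tr(b^-1 a b^2 a b) * tr(a) - tr(b^-1 a b^2 a b a)  (eliminate a^-1) = -x*y^2*z^2 + 2*x^2*y*z + y^3*z + y*z^3 - x^3 - x*y^2 - x*z^2 - 3*y*z + 3*x
tr(b a b^-1 a^-1 b^-1 a b) = tr(a^-1 b^-1 a b^2 a) * tr(b) - tr(a^-1 b^-1 a b^2 a b)  (eliminate b^-1) = x*y^2*z^2 - 2*x^2*y*z - y^3*z - y*z^3 + x^3 + x*y^2 + x*z^2 + 4*y*z - 3*x
next, tr(a b a b a b a) = tr(a) * tr(b a b a b a) - tr(b a b a b)  (reduce the a square) = x*z^3 - y*z^2 - 2*x*z + y
and tr(a b a b a b a b) = tr(b a) * tr(b a b a b a) - tr(b^-1 a^-1 b^-1 a^-1)  (split on b) = z^4 - 4*z^2 + 2
and tr(b^-1 a b a b a b a) = tr(a b a b a b a) * tr(b) - tr(a b a b a b a b)  (eliminate b^-1) = x*y*z^3 - y^2*z^2 - z^4 - 2*x*y*z + y^2 + 4*z^2 - 2
and tr(a^-1 b^-1 a b a b a b) = tr(b^-1 a b a b a b) * tr(a) - tr(b^-1 a b a b a b a)  (eliminate a^-1) = -x*y*z^3 + x^2*z^2 + y^2*z^2 + z^4 + x*y*z - x^2 - y^2 - 4*z^2 + 2
tr(b a b^-1 a^-1 b^-1 a b a) = tr(a^-1 b^-1 a b a b a) * tr(b) - tr(a^-1 b^-1 a b a b a b)  (eliminate b^-1) = x*y*z^3 - x^2*z^2 - y^2*z^2 - z^4 + x^2 + 4*z^2 - 2
tr(b^-1 a^-1 b^-1 a b a^-1 b a) = tr(b a b^-1 a^-1 b^-1 a b) * tr(a) - tr(b a b^-1 a^-1 b^-1 a b a)  (eliminate a^-1) = x^2*y^2*z^2 - 2*x^3*y*z - x*y^3*z - 2*x*y*z^3 + x^4 + x^2*y^2 + 2*x^2*z^2 + y^2*z^2 + z^4 + 4*x*y*z - 4*x^2 - 4*z^2 + 2
and tr(a b a^-1 b a b^-2 a^-1 b^-1) = tr(b^-1 a^-1 b^-1 a b a^-1 b a) * tr(b) - tr(b^-1 a^-1 b^-1 a b a^-1 b a b)  (eliminate b^-1) = x^2*y^3*z^2 - 2*x^3*y^2*z - x*y^4*z - 2*x*y^2*z^3 + x^4*y + x^2*y^3 + 2*x^2*y*z^2 + y^3*z^2 + y*z^4 + 4*x*y^2*z - 4*x^2*y - 4*y*z^2 + y
tr(a^-1 b a b^-1) = tr(b a b^-1) * tr(a) - tr(b a b^-1 a)  (eliminate a^-1) = -x*y*z + x^2 + y^2 + z^2 - 2
tr(b^-2 a^-1 b^-2 a b a^-1 b a) = tr(a b a^-1 b a b^-2 a^-1 b^-1) * tr(b) - tr(a b a^-1 b a b^-2 a^-1)  (eliminate b^-1) = x^2*y^4*z^2 - 2*x^3*y^3*z - x*y^5*z - 2*x*y^3*z^3 + x^4*y^2 + x^2*y^4 + 2*x^2*y^2*z^2 + y^4*z^2 + y^2*z^4 + 4*x*y^3*z - 4*x^2*y^2 - 4*y^2*z^2 + x*y*z - x^2 - z^2 + 2
and tr(a^-1 b a^-1 b^-2 a^-1 b^-2 a b) = tr(b^-2 a^-1 b^-2 a b a^-1 b) * tr(a) - tr(b^-2 a^-1 b^-2 a b a^-1 b a)  (eliminate a^-1) = -x^2*y^4*z^2 + 2*x^3*y^3*z + x*y^5*z + 2*x*y^3*z^3 - x^4*y^2 - x^2*y^4 - 3*x^2*y^2*z^2 - y^4*z^2 - y^2*z^4 + x^3*y*z - 3*x*y^3*z + x*y*z^3 + 4*x^2*y^2 + 4*y^2*z^2 - 4*x*y*z + z^2 - 2
and tr(b^-1 a^-1 b^-2 a b^-1 a^-1 b a^-1 b^-1) = tr(a^-1 b a^-1 b^-2 a^-1 b^-2 a) * tr(b) - tr(a^-1 b a^-1 b^-2 a^-1 b^-2 a b)  (eliminate b^-1) = x^2*y^4*z^2 - 2*x^3*y^3*z - x*y^5*z - 2*x*y^3*z^3 + x^4*y^2 + x^2*y^4 + 3*x^2*y^2*z^2 + y^4*z^2 + y^2*z^4 - x^3*y*z + 3*x*y^3*z - x*y*z^3 - 4*x^2*y^2 - 3*y^2*z^2 + 3*x*y*z - y^2 - z^2 + 2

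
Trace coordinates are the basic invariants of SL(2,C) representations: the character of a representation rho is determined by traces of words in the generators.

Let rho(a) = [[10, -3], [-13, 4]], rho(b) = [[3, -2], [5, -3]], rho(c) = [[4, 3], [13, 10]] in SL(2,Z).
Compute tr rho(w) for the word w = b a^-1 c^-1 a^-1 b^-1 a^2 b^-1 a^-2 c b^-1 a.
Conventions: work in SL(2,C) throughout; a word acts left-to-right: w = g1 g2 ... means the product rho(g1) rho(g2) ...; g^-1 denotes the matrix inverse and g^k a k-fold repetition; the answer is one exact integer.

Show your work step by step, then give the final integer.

rho(b) = [[3, -2], [5, -3]]
... * rho(a^-1) = [[4, 3], [13, 10]]  ->  [[-14, -11], [-19, -15]]
... * rho(c^-1) = [[10, -3], [-13, 4]]  ->  [[3, -2], [5, -3]]
... * rho(a^-1) = [[4, 3], [13, 10]]  ->  [[-14, -11], [-19, -15]]
... * rho(b^-1) = [[-3, 2], [-5, 3]]  ->  [[97, -61], [132, -83]]
... * rho(a) = [[10, -3], [-13, 4]]  ->  [[1763, -535], [2399, -728]]
... * rho(a) = [[10, -3], [-13, 4]]  ->  [[24585, -7429], [33454, -10109]]
... * rho(b^-1) = [[-3, 2], [-5, 3]]  ->  [[-36610, 26883], [-49817, 36581]]
... * rho(a^-1) = [[4, 3], [13, 10]]  ->  [[203039, 159000], [276285, 216359]]
... * rho(a^-1) = [[4, 3], [13, 10]]  ->  [[2879156, 2199117], [3917807, 2992445]]
... * rho(c) = [[4, 3], [13, 10]]  ->  [[40105145, 30628638], [54573013, 41677871]]
... * rho(b^-1) = [[-3, 2], [-5, 3]]  ->  [[-273458625, 172096204], [-372108394, 234179639]]
... * rho(a) = [[10, -3], [-13, 4]]  ->  [[-4971836902, 1508760691], [-6765419247, 2053043738]]
tr = -4971836902 + 2053043738 = -2918793164

-2918793164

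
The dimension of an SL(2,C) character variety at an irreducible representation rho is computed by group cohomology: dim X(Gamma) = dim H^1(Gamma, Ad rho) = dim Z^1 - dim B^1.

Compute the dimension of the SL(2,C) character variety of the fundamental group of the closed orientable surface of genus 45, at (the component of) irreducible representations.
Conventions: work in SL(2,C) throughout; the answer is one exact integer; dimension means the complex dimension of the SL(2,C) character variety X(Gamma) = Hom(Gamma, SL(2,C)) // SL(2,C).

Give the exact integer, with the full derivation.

Gamma = pi_1(Sigma_45) = < a_1, b_1, ..., a_45, b_45 | prod [a_i, b_i] > has 2g = 90 generators and 1 relator.
Before the relator condition, cocycle space has dim 3*90 = 270.
H^2 = coker(d_2) is dual to H^0 = 0 at irreducible rho (Poincare duality), so d_2 is onto: dim Z^1 = 267.
Coboundaries contribute dim B^1 = 3 (injective at irreducible rho).
dim X = dim H^1 = 267 - 3 = 264.

264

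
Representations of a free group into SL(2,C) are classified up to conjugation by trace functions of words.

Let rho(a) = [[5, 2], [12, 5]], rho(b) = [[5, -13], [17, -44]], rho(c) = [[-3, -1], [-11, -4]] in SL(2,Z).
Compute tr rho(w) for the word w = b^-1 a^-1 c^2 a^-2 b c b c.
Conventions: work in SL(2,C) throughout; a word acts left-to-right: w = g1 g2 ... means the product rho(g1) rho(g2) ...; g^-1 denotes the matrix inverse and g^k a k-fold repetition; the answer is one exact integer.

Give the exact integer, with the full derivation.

-457289417

rho(b^-1) = [[-44, 13], [-17, 5]]
... * rho(a^-1) = [[5, -2], [-12, 5]]  ->  [[-376, 153], [-145, 59]]
... * rho(c) = [[-3, -1], [-11, -4]]  ->  [[-555, -236], [-214, -91]]
... * rho(c) = [[-3, -1], [-11, -4]]  ->  [[4261, 1499], [1643, 578]]
... * rho(a^-1) = [[5, -2], [-12, 5]]  ->  [[3317, -1027], [1279, -396]]
... * rho(a^-1) = [[5, -2], [-12, 5]]  ->  [[28909, -11769], [11147, -4538]]
... * rho(b) = [[5, -13], [17, -44]]  ->  [[-55528, 142019], [-21411, 54761]]
... * rho(c) = [[-3, -1], [-11, -4]]  ->  [[-1395625, -512548], [-538138, -197633]]
... * rho(b) = [[5, -13], [17, -44]]  ->  [[-15691441, 40695237], [-6050451, 15691646]]
... * rho(c) = [[-3, -1], [-11, -4]]  ->  [[-400573284, -147089507], [-154456753, -56716133]]
tr = -400573284 + -56716133 = -457289417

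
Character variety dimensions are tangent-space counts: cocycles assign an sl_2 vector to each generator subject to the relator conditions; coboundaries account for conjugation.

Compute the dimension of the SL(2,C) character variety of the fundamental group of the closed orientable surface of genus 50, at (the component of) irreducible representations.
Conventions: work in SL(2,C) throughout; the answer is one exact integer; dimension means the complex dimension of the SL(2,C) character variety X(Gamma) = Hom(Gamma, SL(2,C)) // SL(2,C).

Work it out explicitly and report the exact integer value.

The genus-50 surface group: 2g = 100 generators, one relator prod [a_i, b_i].
Unconstrained cocycle data is one sl_2 vector per generator (300 dimensions), cut by the relator condition d_2(z) = 0.
H^2 = coker(d_2) is dual to H^0 = 0 at irreducible rho (Poincare duality), so d_2 is onto: dim Z^1 = 297.
dim B^1 = 3 (coboundaries, injective at irreducible rho).
dim X = dim H^1 = 297 - 3 = 294.

294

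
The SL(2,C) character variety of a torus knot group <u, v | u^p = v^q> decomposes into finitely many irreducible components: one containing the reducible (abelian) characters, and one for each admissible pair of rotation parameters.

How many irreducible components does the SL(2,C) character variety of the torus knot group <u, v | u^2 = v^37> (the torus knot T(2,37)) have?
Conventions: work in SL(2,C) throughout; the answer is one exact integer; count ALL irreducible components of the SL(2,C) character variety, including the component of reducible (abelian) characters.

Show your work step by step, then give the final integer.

For T(2,37): irreducibility forces the central element u^2 = v^37 to one of +I, -I.
So on each irreducible component the traces are pinned: tr(u) = 2*cos(pi*alpha/2) with 1 <= alpha <= 1, tr(v) = 2*cos(pi*beta/37) with 1 <= beta <= 36.
Consistency of u^2 = (-1)^alpha I with v^37 = (-1)^beta I forces alpha = beta (mod 2).
Counting: 1 odd alphas x 18 odd betas + 0 even alphas x 18 even betas = 18 + 0 = 18.
components with irreducible characters: 18; plus the single component of reducible (abelian) characters: total 19.

19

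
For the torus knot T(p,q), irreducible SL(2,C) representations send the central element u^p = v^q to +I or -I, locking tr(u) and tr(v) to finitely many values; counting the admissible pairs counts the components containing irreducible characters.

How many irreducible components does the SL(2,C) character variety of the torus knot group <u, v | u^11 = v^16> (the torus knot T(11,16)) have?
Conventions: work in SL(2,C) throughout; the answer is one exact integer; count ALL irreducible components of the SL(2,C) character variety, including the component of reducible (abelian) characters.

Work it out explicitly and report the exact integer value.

76

Gamma = < u, v | u^11 = v^16 > (torus knot T(11,16)); the central element u^11 = v^16 acts as +I or -I in any irreducible SL(2,C) representation.
This locks tr(u) to 2*cos(pi*alpha/11), alpha in 1..10, and tr(v) to 2*cos(pi*beta/16), beta in 1..15, on each component of irreducible characters.
u^11 = (-1)^alpha I and v^16 = (-1)^beta I must agree, so alpha and beta have equal parity.
Enumerate parity-matched pairs: 5*8 odd-odd plus 5*7 even-even gives 75.
That is 75 components of irreducible characters, and with the reducible (abelian) component the total is 76.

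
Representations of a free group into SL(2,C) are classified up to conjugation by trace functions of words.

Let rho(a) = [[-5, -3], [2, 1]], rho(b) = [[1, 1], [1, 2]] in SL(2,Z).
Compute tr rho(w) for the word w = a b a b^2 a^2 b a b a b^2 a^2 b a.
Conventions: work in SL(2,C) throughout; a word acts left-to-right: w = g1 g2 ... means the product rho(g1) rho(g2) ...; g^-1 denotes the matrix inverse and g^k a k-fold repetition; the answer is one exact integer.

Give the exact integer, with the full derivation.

-445156

rho(a) = [[-5, -3], [2, 1]]
... * rho(b) = [[1, 1], [1, 2]]  ->  [[-8, -11], [3, 4]]
... * rho(a) = [[-5, -3], [2, 1]]  ->  [[18, 13], [-7, -5]]
... * rho(b) = [[1, 1], [1, 2]]  ->  [[31, 44], [-12, -17]]
... * rho(b) = [[1, 1], [1, 2]]  ->  [[75, 119], [-29, -46]]
... * rho(a) = [[-5, -3], [2, 1]]  ->  [[-137, -106], [53, 41]]
... * rho(a) = [[-5, -3], [2, 1]]  ->  [[473, 305], [-183, -118]]
... * rho(b) = [[1, 1], [1, 2]]  ->  [[778, 1083], [-301, -419]]
... * rho(a) = [[-5, -3], [2, 1]]  ->  [[-1724, -1251], [667, 484]]
... * rho(b) = [[1, 1], [1, 2]]  ->  [[-2975, -4226], [1151, 1635]]
... * rho(a) = [[-5, -3], [2, 1]]  ->  [[6423, 4699], [-2485, -1818]]
... * rho(b) = [[1, 1], [1, 2]]  ->  [[11122, 15821], [-4303, -6121]]
... * rho(b) = [[1, 1], [1, 2]]  ->  [[26943, 42764], [-10424, -16545]]
... * rho(a) = [[-5, -3], [2, 1]]  ->  [[-49187, -38065], [19030, 14727]]
... * rho(a) = [[-5, -3], [2, 1]]  ->  [[169805, 109496], [-65696, -42363]]
... * rho(b) = [[1, 1], [1, 2]]  ->  [[279301, 388797], [-108059, -150422]]
... * rho(a) = [[-5, -3], [2, 1]]  ->  [[-618911, -449106], [239451, 173755]]
tr = -618911 + 173755 = -445156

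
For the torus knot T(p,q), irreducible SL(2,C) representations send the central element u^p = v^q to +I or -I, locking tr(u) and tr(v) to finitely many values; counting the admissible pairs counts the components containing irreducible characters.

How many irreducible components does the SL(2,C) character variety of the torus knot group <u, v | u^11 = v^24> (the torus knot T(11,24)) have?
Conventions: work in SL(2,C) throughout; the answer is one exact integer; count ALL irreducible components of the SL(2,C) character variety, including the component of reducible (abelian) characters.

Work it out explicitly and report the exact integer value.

Gamma = < u, v | u^11 = v^24 > (torus knot T(11,24)); the central element u^11 = v^24 acts as +I or -I in any irreducible SL(2,C) representation.
On an irreducible component, tr(u) is locked at 2*cos(pi*alpha/11) for some alpha in 1..10, and tr(v) at 2*cos(pi*beta/24) for some beta in 1..23.
u^11 = (-1)^alpha I and v^24 = (-1)^beta I must agree, so alpha and beta have equal parity.
Enumerate parity-matched pairs: 5*12 odd-odd plus 5*11 even-even gives 115.
That is 115 components of irreducible characters, and with the reducible (abelian) component the total is 116.

116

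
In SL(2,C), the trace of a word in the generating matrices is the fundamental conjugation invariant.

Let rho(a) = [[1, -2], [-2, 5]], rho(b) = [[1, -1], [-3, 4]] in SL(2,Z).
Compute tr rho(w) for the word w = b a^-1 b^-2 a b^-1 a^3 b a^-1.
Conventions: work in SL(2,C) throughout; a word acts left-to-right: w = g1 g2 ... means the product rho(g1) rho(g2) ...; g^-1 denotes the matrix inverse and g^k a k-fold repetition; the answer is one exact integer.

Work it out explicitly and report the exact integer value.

rho(b) = [[1, -1], [-3, 4]]
... * rho(a^-1) = [[5, 2], [2, 1]]  ->  [[3, 1], [-7, -2]]
... * rho(b^-1) = [[4, 1], [3, 1]]  ->  [[15, 4], [-34, -9]]
... * rho(b^-1) = [[4, 1], [3, 1]]  ->  [[72, 19], [-163, -43]]
... * rho(a) = [[1, -2], [-2, 5]]  ->  [[34, -49], [-77, 111]]
... * rho(b^-1) = [[4, 1], [3, 1]]  ->  [[-11, -15], [25, 34]]
... * rho(a) = [[1, -2], [-2, 5]]  ->  [[19, -53], [-43, 120]]
... * rho(a) = [[1, -2], [-2, 5]]  ->  [[125, -303], [-283, 686]]
... * rho(a) = [[1, -2], [-2, 5]]  ->  [[731, -1765], [-1655, 3996]]
... * rho(b) = [[1, -1], [-3, 4]]  ->  [[6026, -7791], [-13643, 17639]]
... * rho(a^-1) = [[5, 2], [2, 1]]  ->  [[14548, 4261], [-32937, -9647]]
tr = 14548 + -9647 = 4901

4901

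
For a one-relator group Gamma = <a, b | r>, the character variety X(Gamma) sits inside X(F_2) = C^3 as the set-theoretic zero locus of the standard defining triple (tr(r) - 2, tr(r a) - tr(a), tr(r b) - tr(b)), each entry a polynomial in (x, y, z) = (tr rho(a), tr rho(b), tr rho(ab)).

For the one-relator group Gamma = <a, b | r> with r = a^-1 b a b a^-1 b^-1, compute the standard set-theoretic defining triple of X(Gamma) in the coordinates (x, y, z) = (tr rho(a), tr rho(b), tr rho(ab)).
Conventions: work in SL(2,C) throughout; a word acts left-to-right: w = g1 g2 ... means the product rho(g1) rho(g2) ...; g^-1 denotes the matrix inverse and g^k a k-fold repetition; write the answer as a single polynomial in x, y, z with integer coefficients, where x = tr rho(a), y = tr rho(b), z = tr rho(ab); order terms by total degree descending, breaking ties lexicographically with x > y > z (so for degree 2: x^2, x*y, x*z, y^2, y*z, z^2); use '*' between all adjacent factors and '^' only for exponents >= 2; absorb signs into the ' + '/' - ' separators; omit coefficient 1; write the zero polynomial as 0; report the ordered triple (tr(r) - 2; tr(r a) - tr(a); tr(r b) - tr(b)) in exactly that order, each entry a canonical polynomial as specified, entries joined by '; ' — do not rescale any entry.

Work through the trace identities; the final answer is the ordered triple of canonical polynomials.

x*y*z^2 - x^2*z - y^2*z - z^3 + x*y + 3*z - 2; -x + y; x^2*y*z - x^3 - x*z^2 - y*z + 3*x - y

and trace(b a b) = trace(b) trace(a b) - trace(a)   [square of b] = y*z - x
and trace(a b a b) = trace(b a) trace(b a) - trace(1)   [split at a repeated b] = z^2 - 2
trace(a b a) = trace(a) trace(b a) - trace(b)   [square of a] = x*z - y
trace(b a b a b) = trace(b) trace(a b a b) - trace(a b a)   [square of b] = y*z^2 - x*z - y
trace(b a b a b a) = trace(b a) trace(b a b a) - trace(b^-1 a^-1)   [split at a repeated b] = z^3 - 3*z
trace(a^-1 b a b a b) = trace(b a b a b) trace(a) - trace(b a b a b a)   [inverse elimination on a] = x*y*z^2 - x^2*z - z^3 - x*y + 3*z
trace(b^-1 a^-1 b a b a) = trace(a^-1 b a b a) trace(b) - trace(a^-1 b a b a b)   [inverse elimination on b] = -x*y*z^2 + x^2*z + y^2*z + z^3 - 3*z
and trace(a^-1 b a b a^-1 b^-1) = trace(b^-1 a^-1 b a b) trace(a) - trace(b^-1 a^-1 b a b a)   [inverse elimination on a] = x*y*z^2 - x^2*z - y^2*z - z^3 + x*y + 3*z
next, trace(b a b a^-1) = trace(b a b) trace(a) - trace(b a b a) = x*y*z - x^2 - z^2 + 2
trace(a^-1 b a b a^-1) = trace(b a b a^-1) trace(a) - trace(b a b) = x^2*y*z - x^3 - x*z^2 - y*z + 3*x
assemble the triple (trace(r) - 2; trace(r a) - x; trace(r b) - y)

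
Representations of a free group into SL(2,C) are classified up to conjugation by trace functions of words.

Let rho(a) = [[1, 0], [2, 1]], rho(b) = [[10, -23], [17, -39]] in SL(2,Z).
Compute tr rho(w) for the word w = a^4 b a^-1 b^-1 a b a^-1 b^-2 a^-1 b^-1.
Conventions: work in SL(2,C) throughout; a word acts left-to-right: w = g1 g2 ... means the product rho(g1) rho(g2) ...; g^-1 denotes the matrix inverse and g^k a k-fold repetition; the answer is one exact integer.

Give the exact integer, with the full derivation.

38950966451

rho(a) = [[1, 0], [2, 1]]
... * rho(a) = [[1, 0], [2, 1]]  ->  [[1, 0], [4, 1]]
... * rho(a) = [[1, 0], [2, 1]]  ->  [[1, 0], [6, 1]]
... * rho(a) = [[1, 0], [2, 1]]  ->  [[1, 0], [8, 1]]
... * rho(b) = [[10, -23], [17, -39]]  ->  [[10, -23], [97, -223]]
... * rho(a^-1) = [[1, 0], [-2, 1]]  ->  [[56, -23], [543, -223]]
... * rho(b^-1) = [[-39, 23], [-17, 10]]  ->  [[-1793, 1058], [-17386, 10259]]
... * rho(a) = [[1, 0], [2, 1]]  ->  [[323, 1058], [3132, 10259]]
... * rho(b) = [[10, -23], [17, -39]]  ->  [[21216, -48691], [205723, -472137]]
... * rho(a^-1) = [[1, 0], [-2, 1]]  ->  [[118598, -48691], [1149997, -472137]]
... * rho(b^-1) = [[-39, 23], [-17, 10]]  ->  [[-3797575, 2240844], [-36823554, 21728561]]
... * rho(b^-1) = [[-39, 23], [-17, 10]]  ->  [[110011077, -64935785], [1066733069, -629656132]]
... * rho(a^-1) = [[1, 0], [-2, 1]]  ->  [[239882647, -64935785], [2326045333, -629656132]]
... * rho(b^-1) = [[-39, 23], [-17, 10]]  ->  [[-8251514888, 4867943031], [-80011613743, 47202481339]]
tr = -8251514888 + 47202481339 = 38950966451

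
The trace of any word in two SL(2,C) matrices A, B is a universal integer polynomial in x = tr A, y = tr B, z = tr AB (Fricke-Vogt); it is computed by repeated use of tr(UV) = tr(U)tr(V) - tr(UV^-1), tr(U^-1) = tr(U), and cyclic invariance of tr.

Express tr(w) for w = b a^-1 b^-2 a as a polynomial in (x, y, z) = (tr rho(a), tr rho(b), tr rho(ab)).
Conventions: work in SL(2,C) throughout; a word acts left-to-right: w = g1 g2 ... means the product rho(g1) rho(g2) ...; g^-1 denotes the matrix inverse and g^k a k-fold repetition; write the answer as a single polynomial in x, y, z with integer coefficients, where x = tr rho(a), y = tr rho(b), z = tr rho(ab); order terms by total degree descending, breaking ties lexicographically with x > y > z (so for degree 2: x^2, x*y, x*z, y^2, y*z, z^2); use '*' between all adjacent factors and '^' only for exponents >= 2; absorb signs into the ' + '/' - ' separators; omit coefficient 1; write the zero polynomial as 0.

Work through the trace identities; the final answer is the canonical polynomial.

trace(a b a) = trace(a) * trace(b a) - trace(b)  (reduce the a square) = x*z - y
trace(a b a b) = trace(a b) * trace(a b) - trace(1)  (split on a) = z^2 - 2
trace(b^-1 a b a) = trace(a b a) * trace(b) - trace(a b a b)  (eliminate b^-1) = x*y*z - y^2 - z^2 + 2
trace(b^-1 a b a^-1) = trace(b^-1 a b) * trace(a) - trace(b^-1 a b a)  (eliminate a^-1) = -x*y*z + x^2 + y^2 + z^2 - 2
trace(b a^-1 b^-2 a) = trace(b^-1 a b a^-1) * trace(b) - trace(b^-1 a b a^-1 b)  (eliminate b^-1) = -x*y^2*z + x^2*y + y^3 + y*z^2 - 3*y

-x*y^2*z + x^2*y + y^3 + y*z^2 - 3*y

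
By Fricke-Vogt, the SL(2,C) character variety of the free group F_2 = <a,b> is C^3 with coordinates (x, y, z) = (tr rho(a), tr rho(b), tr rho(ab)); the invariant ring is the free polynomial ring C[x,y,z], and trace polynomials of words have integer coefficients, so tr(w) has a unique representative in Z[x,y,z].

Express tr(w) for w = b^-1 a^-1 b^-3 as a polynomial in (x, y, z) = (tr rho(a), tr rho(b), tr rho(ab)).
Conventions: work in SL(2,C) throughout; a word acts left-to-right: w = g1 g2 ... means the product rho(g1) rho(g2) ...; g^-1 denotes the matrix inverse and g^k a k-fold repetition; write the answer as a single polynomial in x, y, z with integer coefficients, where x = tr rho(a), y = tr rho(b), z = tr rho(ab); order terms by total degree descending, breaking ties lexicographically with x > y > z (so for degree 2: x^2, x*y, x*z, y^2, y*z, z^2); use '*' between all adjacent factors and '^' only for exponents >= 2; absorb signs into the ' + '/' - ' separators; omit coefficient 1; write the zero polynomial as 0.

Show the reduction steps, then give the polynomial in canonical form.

y^3*z - x*y^2 - 2*y*z + x

tr(b^-1) = tr(b) = y
use: tr(b^-2) = tr(b^-1) * tr(b) - tr(1)   [inverse elimination on b] = y^2 - 2
use: tr(b^-1 a) = tr(a) * tr(b) - tr(a b)   [inverse elimination on b] = x*y - z
tr(b^-2 a) = tr(b^-1 a) * tr(b) - tr(b^-1 a b)   [inverse elimination on b] = x*y^2 - y*z - x
tr(b^-2 a^-1) = tr(b^-2) * tr(a) - tr(b^-2 a)   [inverse elimination on a] = y*z - x
use: tr(b^-3 a^-1) = tr(b^-2 a^-1) * tr(b) - tr(b^-2 a^-1 b)   [inverse elimination on b] = y^2*z - x*y - z
apply: tr(b^-1 a^-1 b^-3) = tr(b^-3 a^-1) * tr(b) - tr(b^-3 a^-1 b)   [inverse elimination on b] = y^3*z - x*y^2 - 2*y*z + x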